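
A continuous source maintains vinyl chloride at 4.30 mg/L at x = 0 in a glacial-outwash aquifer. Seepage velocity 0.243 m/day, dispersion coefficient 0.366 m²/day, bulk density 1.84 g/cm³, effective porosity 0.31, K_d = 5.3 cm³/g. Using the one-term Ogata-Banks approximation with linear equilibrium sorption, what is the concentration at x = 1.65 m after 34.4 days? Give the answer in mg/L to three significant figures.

Retardation factor R = 1 + ρ_b·K_d/n = 1 + 1.84 × 5.3/0.31 = 32.46.
Sorption retards both mechanisms: v_R = v/R = 0.007486 m/day, D_R = D/R = 0.01128 m²/day.
v_R·t = 0.007486 × 34.4 = 0.2575184 m; 2√(D_R t) = 1.246 m; argument = (1.65 − 0.2575184)/1.246 = 1.118.
C = C₀ × ½·erfc(1.118) = 4.30 × 0.05693 = 0.245 mg/L.

0.245 mg/L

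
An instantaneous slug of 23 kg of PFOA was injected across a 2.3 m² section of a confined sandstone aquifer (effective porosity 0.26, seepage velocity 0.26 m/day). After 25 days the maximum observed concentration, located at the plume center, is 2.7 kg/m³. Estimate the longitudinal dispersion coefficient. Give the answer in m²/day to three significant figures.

At the plume center C_max = M/(n_e·A·√(4πDt)), so D = M²/(4πt·(n_e·A·C_max)²).
n_e·A·C_max = 0.26 × 2.3 × 2.7 = 1.615 kg/m.
D = 23²/(4π × 25 × 1.615²) = 0.646 m²/day.

0.646 m²/day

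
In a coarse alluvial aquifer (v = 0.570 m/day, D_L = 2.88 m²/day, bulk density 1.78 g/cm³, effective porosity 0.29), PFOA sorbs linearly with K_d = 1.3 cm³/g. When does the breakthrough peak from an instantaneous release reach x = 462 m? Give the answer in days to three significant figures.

7200 days

Retardation factor R = 1 + ρ_b·K_d/n = 1 + 1.78 × 1.3/0.29 = 8.979.
Sorption retards both mechanisms: v_R = v/R = 0.06348 m/day, D_R = D/R = 0.3207 m²/day.
Peak time from v_R²t² + 2D_R t − x² = 0: t = (√(D_R² + v_R²x²) − D_R)/v_R².
√(D_R² + v_R²x²) = √(0.3207² + 0.06348² × 462²) = 29.33; v_R² = 0.004030.
t = (29.33 − 0.3207)/0.004030 = 7200 days.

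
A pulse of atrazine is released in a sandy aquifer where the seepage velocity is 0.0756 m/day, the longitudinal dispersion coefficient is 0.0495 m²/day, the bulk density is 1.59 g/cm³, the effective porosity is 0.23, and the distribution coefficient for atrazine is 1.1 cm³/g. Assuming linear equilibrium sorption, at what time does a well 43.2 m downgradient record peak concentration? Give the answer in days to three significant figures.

Retardation factor R = 1 + ρ_b·K_d/n = 1 + 1.59 × 1.1/0.23 = 8.604.
Sorption retards both mechanisms: v_R = v/R = 0.008787 m/day, D_R = D/R = 0.005753 m²/day.
Peak time from v_R²t² + 2D_R t − x² = 0: t = (√(D_R² + v_R²x²) − D_R)/v_R².
√(D_R² + v_R²x²) = √(0.005753² + 0.008787² × 43.2²) = 0.3796; v_R² = 7.721e-05.
t = (0.3796 − 0.005753)/7.721e-05 = 4840 days.

4840 days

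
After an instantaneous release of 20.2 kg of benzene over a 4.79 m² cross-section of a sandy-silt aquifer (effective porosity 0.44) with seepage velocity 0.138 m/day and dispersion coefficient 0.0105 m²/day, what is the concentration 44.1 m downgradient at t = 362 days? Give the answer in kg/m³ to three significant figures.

0.145 kg/m³

For an instantaneous plane source, C(x,t) = M/(n_e·A·√(4πDt)) · exp(−(x−vt)²/(4Dt)), with n_e·A the pore (flow) area.
Plume center vt = 0.138 × 362 = 49.956 m, so the well at 44.1 m is 5.856 m upgradient of the peak.
√(4πDt) = 6.911 m, giving peak height M/(n_e·A·√(4πDt)) = 20.2/(0.44 × 4.79 × 6.911) = 1.387 kg/m³.
(x−vt)²/(4Dt) = (-5.856)²/(4 × 0.0105 × 362) = 2.256; exp(−2.256) = 0.1048.
C = 1.387 × 0.1048 = 0.145 kg/m³.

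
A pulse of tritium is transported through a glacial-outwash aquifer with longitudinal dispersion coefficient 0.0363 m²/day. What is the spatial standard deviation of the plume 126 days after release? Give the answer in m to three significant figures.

Dispersive spreading gives a Gaussian with σ² = 2Dt; advection only shifts the center.
σ = √(2 × 0.0363 × 126) = 3.02 m.

3.02 m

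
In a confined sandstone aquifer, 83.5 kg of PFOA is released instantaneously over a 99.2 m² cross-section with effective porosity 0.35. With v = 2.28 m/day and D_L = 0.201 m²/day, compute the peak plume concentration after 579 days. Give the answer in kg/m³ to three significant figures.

The peak of an instantaneous 1D plume sits at x = vt; there the Gaussian factor is 1 and C_max = M/(n_e·A·√(4πDt)), where n_e·A is the pore area the mass is dissolved in.
√(4πDt) = √(4π × 0.201 × 579) = 38.24 m, so C_max = 83.5/(0.35 × 99.2 × 38.24) = 0.0629 kg/m³.

0.0629 kg/m³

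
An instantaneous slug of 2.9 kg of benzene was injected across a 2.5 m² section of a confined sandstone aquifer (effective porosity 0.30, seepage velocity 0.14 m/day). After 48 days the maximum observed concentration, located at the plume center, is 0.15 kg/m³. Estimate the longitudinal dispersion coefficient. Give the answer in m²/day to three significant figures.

1.10 m²/day

At the plume center C_max = M/(n_e·A·√(4πDt)), so D = M²/(4πt·(n_e·A·C_max)²).
n_e·A·C_max = 0.30 × 2.5 × 0.15 = 0.1125 kg/m.
D = 2.9²/(4π × 48 × 0.1125²) = 1.10 m²/day.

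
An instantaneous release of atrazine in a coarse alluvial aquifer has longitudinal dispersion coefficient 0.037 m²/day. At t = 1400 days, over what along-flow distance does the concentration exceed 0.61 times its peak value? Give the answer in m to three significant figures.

20.2 m

The plume is Gaussian with σ = √(2Dt) = √(2 × 0.037 × 1400) = 10.18 m.
C/C_peak = exp(−Δx²/(2σ²)) = 0.61 ⇒ Δx = σ·√(−2 ln 0.61) = 10.18 × 0.9943 = 10.12 m.
Width = 2Δx = 20.2 m.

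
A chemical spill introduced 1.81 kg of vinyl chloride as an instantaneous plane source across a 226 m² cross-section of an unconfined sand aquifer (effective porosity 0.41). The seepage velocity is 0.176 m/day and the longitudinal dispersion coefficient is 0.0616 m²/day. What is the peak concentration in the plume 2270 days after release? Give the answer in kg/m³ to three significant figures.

0.000466 kg/m³

The peak of an instantaneous 1D plume sits at x = vt; there the Gaussian factor is 1 and C_max = M/(n_e·A·√(4πDt)), where n_e·A is the pore area the mass is dissolved in.
√(4πDt) = √(4π × 0.0616 × 2270) = 41.92 m, so C_max = 1.81/(0.41 × 226 × 41.92) = 0.000466 kg/m³.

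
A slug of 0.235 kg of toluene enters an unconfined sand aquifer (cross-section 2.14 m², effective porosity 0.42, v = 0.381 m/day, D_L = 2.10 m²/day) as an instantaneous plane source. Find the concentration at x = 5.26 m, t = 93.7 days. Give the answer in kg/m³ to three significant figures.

For an instantaneous plane source, C(x,t) = M/(n_e·A·√(4πDt)) · exp(−(x−vt)²/(4Dt)), with n_e·A the pore (flow) area.
Plume center vt = 0.381 × 93.7 = 35.6997 m, so the well at 5.26 m is 30.4397 m upgradient of the peak.
√(4πDt) = 49.73 m, giving peak height M/(n_e·A·√(4πDt)) = 0.235/(0.42 × 2.14 × 49.73) = 0.005258 kg/m³.
(x−vt)²/(4Dt) = (-30.4397)²/(4 × 2.10 × 93.7) = 1.177; exp(−1.177) = 0.3082.
C = 0.005258 × 0.3082 = 0.00162 kg/m³.

0.00162 kg/m³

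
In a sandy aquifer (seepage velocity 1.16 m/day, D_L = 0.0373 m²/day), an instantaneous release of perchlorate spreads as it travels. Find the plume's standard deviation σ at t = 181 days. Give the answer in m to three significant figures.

Dispersive spreading gives a Gaussian with σ² = 2Dt; advection only shifts the center.
σ = √(2 × 0.0373 × 181) = 3.67 m.

3.67 m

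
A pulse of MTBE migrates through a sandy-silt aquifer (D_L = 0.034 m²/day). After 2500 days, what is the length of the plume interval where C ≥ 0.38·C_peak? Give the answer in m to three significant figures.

36.3 m

The plume is Gaussian with σ = √(2Dt) = √(2 × 0.034 × 2500) = 13.04 m.
C/C_peak = exp(−Δx²/(2σ²)) = 0.38 ⇒ Δx = σ·√(−2 ln 0.38) = 13.04 × 1.391 = 18.14 m.
Width = 2Δx = 36.3 m.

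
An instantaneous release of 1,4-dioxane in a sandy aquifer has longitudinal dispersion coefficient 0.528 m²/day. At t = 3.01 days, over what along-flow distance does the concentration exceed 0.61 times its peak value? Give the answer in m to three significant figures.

The plume is Gaussian with σ = √(2Dt) = √(2 × 0.528 × 3.01) = 1.783 m.
C/C_peak = exp(−Δx²/(2σ²)) = 0.61 ⇒ Δx = σ·√(−2 ln 0.61) = 1.783 × 0.9943 = 1.773 m.
Width = 2Δx = 3.55 m.

3.55 m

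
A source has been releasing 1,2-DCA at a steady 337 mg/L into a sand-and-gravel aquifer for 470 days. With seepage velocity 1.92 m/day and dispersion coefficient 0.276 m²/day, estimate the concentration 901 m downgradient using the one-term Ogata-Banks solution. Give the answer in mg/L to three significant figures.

For a continuous step input, C/C₀ ≈ ½·erfc((x−vt)/(2√(Dt))).
vt = 1.92 × 470 = 902.4 m and 2√(Dt) = 2√(0.276 × 470) = 22.78 m.
Argument (x−vt)/(2√(Dt)) = (901 − 902.4)/22.78 = -0.06146; ½·erfc(-0.06146) = 0.5346.
C = 337 × 0.5346 = 180 mg/L.

180 mg/L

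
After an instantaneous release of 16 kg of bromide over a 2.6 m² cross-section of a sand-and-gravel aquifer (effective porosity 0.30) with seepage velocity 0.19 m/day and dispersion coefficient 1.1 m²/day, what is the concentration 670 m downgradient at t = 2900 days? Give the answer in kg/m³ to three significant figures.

0.0338 kg/m³

For an instantaneous plane source, C(x,t) = M/(n_e·A·√(4πDt)) · exp(−(x−vt)²/(4Dt)), with n_e·A the pore (flow) area.
Plume center vt = 0.19 × 2900 = 551 m, so the well at 670 m is 119 m downgradient of the peak.
√(4πDt) = 200.2 m, giving peak height M/(n_e·A·√(4πDt)) = 16/(0.30 × 2.6 × 200.2) = 0.1025 kg/m³.
(x−vt)²/(4Dt) = (119)²/(4 × 1.1 × 2900) = 1.110; exp(−1.110) = 0.3296.
C = 0.1025 × 0.3296 = 0.0338 kg/m³.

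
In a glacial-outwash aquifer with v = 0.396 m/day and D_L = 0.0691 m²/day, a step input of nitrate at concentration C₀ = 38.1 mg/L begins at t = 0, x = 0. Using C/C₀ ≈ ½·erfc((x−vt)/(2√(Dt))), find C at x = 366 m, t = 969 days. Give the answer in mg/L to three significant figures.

35.7 mg/L

For a continuous step input, C/C₀ ≈ ½·erfc((x−vt)/(2√(Dt))).
vt = 0.396 × 969 = 383.724 m and 2√(Dt) = 2√(0.0691 × 969) = 16.37 m.
Argument (x−vt)/(2√(Dt)) = (366 − 383.724)/16.37 = -1.083; ½·erfc(-1.083) = 0.9372.
C = 38.1 × 0.9372 = 35.7 mg/L.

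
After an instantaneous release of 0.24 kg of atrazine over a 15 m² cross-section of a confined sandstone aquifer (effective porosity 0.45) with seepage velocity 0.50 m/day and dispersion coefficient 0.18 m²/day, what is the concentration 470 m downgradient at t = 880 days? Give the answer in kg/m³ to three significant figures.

0.000193 kg/m³

For an instantaneous plane source, C(x,t) = M/(n_e·A·√(4πDt)) · exp(−(x−vt)²/(4Dt)), with n_e·A the pore (flow) area.
Plume center vt = 0.50 × 880 = 440 m, so the well at 470 m is 30 m downgradient of the peak.
√(4πDt) = 44.62 m, giving peak height M/(n_e·A·√(4πDt)) = 0.24/(0.45 × 15 × 44.62) = 0.0007969 kg/m³.
(x−vt)²/(4Dt) = (30)²/(4 × 0.18 × 880) = 1.420; exp(−1.420) = 0.2417.
C = 0.0007969 × 0.2417 = 0.000193 kg/m³.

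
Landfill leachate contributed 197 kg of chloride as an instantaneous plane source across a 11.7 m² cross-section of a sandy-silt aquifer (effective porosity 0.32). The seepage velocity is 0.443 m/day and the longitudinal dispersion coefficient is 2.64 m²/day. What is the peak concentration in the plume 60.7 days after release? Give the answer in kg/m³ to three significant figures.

The peak of an instantaneous 1D plume sits at x = vt; there the Gaussian factor is 1 and C_max = M/(n_e·A·√(4πDt)), where n_e·A is the pore area the mass is dissolved in.
√(4πDt) = √(4π × 2.64 × 60.7) = 44.87 m, so C_max = 197/(0.32 × 11.7 × 44.87) = 1.17 kg/m³.

1.17 kg/m³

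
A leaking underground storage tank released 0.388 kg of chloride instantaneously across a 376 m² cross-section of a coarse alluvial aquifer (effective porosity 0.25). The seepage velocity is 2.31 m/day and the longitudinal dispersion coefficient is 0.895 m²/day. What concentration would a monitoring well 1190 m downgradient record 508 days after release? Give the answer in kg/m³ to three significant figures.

For an instantaneous plane source, C(x,t) = M/(n_e·A·√(4πDt)) · exp(−(x−vt)²/(4Dt)), with n_e·A the pore (flow) area.
Plume center vt = 2.31 × 508 = 1173.48 m, so the well at 1190 m is 16.52 m downgradient of the peak.
√(4πDt) = 75.59 m, giving peak height M/(n_e·A·√(4πDt)) = 0.388/(0.25 × 376 × 75.59) = 5.461e-05 kg/m³.
(x−vt)²/(4Dt) = (16.52)²/(4 × 0.895 × 508) = 0.1501; exp(−0.1501) = 0.8606.
C = 5.461e-05 × 0.8606 = 4.70e-05 kg/m³.

4.70e-05 kg/m³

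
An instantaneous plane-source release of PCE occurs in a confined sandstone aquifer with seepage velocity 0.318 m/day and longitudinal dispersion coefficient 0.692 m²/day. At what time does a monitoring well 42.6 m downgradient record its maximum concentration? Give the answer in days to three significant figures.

127 days

For the 1D instantaneous-source solution, setting ∂C/∂t = 0 at fixed x gives v²t² + 2Dt − x² = 0, so t = (√(D² + v²x²) − D)/v².
√(D² + v²x²) = √(0.692² + 0.318² × 42.6²) = 13.56; v² = 0.101124.
t = (13.56 − 0.692)/0.101124 = 127 days (vs. the pure-advection estimate x/v = 134 d).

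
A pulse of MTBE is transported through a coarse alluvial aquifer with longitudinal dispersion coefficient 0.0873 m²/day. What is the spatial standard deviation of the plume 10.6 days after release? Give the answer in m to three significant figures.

Dispersive spreading gives a Gaussian with σ² = 2Dt; advection only shifts the center.
σ = √(2 × 0.0873 × 10.6) = 1.36 m.

1.36 m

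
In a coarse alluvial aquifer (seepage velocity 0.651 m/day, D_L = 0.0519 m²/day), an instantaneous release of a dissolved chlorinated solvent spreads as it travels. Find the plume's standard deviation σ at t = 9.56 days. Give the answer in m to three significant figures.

0.996 m

Dispersive spreading gives a Gaussian with σ² = 2Dt; advection only shifts the center.
σ = √(2 × 0.0519 × 9.56) = 0.996 m.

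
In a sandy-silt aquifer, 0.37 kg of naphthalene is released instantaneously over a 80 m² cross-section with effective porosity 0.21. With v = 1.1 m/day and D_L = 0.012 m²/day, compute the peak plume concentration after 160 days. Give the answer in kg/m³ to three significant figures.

The peak of an instantaneous 1D plume sits at x = vt; there the Gaussian factor is 1 and C_max = M/(n_e·A·√(4πDt)), where n_e·A is the pore area the mass is dissolved in.
√(4πDt) = √(4π × 0.012 × 160) = 4.912 m, so C_max = 0.37/(0.21 × 80 × 4.912) = 0.00448 kg/m³.

0.00448 kg/m³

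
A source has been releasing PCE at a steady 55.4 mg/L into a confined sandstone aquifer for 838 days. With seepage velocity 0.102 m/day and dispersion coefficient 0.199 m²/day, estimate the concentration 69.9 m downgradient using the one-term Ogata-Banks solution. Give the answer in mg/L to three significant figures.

For a continuous step input, C/C₀ ≈ ½·erfc((x−vt)/(2√(Dt))).
vt = 0.102 × 838 = 85.476 m and 2√(Dt) = 2√(0.199 × 838) = 25.83 m.
Argument (x−vt)/(2√(Dt)) = (69.9 − 85.476)/25.83 = -0.6030; ½·erfc(-0.6030) = 0.8031.
C = 55.4 × 0.8031 = 44.5 mg/L.

44.5 mg/L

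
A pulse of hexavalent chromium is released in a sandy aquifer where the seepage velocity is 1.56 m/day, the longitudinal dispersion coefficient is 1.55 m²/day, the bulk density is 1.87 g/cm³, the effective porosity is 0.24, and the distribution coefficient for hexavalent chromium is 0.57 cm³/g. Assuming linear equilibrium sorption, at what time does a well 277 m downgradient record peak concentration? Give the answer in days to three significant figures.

Retardation factor R = 1 + ρ_b·K_d/n = 1 + 1.87 × 0.57/0.24 = 5.441.
Sorption retards both mechanisms: v_R = v/R = 0.2867 m/day, D_R = D/R = 0.2849 m²/day.
Peak time from v_R²t² + 2D_R t − x² = 0: t = (√(D_R² + v_R²x²) − D_R)/v_R².
√(D_R² + v_R²x²) = √(0.2849² + 0.2867² × 277²) = 79.42; v_R² = 0.08220.
t = (79.42 − 0.2849)/0.08220 = 963 days.

963 days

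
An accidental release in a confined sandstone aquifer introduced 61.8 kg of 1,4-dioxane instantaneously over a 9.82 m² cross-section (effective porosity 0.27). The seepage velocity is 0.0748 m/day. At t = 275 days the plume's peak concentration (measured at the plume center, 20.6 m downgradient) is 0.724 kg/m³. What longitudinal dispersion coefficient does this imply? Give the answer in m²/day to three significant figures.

At the plume center C_max = M/(n_e·A·√(4πDt)), so D = M²/(4πt·(n_e·A·C_max)²).
n_e·A·C_max = 0.27 × 9.82 × 0.724 = 1.920 kg/m.
D = 61.8²/(4π × 275 × 1.920²) = 0.300 m²/day.

0.300 m²/day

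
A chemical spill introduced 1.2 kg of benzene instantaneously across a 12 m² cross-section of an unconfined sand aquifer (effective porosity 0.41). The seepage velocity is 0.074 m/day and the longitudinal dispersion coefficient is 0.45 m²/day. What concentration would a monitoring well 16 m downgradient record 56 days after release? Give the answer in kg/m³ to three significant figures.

0.00340 kg/m³

For an instantaneous plane source, C(x,t) = M/(n_e·A·√(4πDt)) · exp(−(x−vt)²/(4Dt)), with n_e·A the pore (flow) area.
Plume center vt = 0.074 × 56 = 4.144 m, so the well at 16 m is 11.856 m downgradient of the peak.
√(4πDt) = 17.80 m, giving peak height M/(n_e·A·√(4πDt)) = 1.2/(0.41 × 12 × 17.80) = 0.01370 kg/m³.
(x−vt)²/(4Dt) = (11.856)²/(4 × 0.45 × 56) = 1.394; exp(−1.394) = 0.2481.
C = 0.01370 × 0.2481 = 0.00340 kg/m³.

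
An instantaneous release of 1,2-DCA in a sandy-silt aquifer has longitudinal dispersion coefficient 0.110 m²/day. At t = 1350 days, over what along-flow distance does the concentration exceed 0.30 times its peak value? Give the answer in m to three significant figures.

53.5 m

The plume is Gaussian with σ = √(2Dt) = √(2 × 0.110 × 1350) = 17.23 m.
C/C_peak = exp(−Δx²/(2σ²)) = 0.30 ⇒ Δx = σ·√(−2 ln 0.30) = 17.23 × 1.552 = 26.74 m.
Width = 2Δx = 53.5 m.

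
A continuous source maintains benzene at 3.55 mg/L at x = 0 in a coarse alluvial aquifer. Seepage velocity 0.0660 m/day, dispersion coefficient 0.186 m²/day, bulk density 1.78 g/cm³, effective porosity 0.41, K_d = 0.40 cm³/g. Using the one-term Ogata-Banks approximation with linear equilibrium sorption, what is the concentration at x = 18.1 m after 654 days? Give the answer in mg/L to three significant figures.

1.43 mg/L

Retardation factor R = 1 + ρ_b·K_d/n = 1 + 1.78 × 0.40/0.41 = 2.737.
Sorption retards both mechanisms: v_R = v/R = 0.02411 m/day, D_R = D/R = 0.06796 m²/day.
v_R·t = 0.02411 × 654 = 15.76794 m; 2√(D_R t) = 13.33 m; argument = (18.1 − 15.76794)/13.33 = 0.1749.
C = C₀ × ½·erfc(0.1749) = 3.55 × 0.4023 = 1.43 mg/L.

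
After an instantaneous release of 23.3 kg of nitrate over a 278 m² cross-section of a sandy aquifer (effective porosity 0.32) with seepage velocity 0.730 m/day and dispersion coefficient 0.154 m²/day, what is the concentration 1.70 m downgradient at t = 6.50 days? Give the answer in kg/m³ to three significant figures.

For an instantaneous plane source, C(x,t) = M/(n_e·A·√(4πDt)) · exp(−(x−vt)²/(4Dt)), with n_e·A the pore (flow) area.
Plume center vt = 0.730 × 6.50 = 4.745 m, so the well at 1.70 m is 3.045 m upgradient of the peak.
√(4πDt) = 3.547 m, giving peak height M/(n_e·A·√(4πDt)) = 23.3/(0.32 × 278 × 3.547) = 0.07384 kg/m³.
(x−vt)²/(4Dt) = (-3.045)²/(4 × 0.154 × 6.50) = 2.316; exp(−2.316) = 0.09867.
C = 0.07384 × 0.09867 = 0.00729 kg/m³.

0.00729 kg/m³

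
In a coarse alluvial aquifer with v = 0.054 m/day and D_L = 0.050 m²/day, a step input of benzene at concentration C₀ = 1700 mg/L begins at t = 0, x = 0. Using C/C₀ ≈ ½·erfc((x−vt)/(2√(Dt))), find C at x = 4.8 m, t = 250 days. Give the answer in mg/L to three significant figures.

For a continuous step input, C/C₀ ≈ ½·erfc((x−vt)/(2√(Dt))).
vt = 0.054 × 250 = 13.5 m and 2√(Dt) = 2√(0.050 × 250) = 7.071 m.
Argument (x−vt)/(2√(Dt)) = (4.8 − 13.5)/7.071 = -1.230; ½·erfc(-1.230) = 0.9590.
C = 1700 × 0.9590 = 1630 mg/L.

1630 mg/L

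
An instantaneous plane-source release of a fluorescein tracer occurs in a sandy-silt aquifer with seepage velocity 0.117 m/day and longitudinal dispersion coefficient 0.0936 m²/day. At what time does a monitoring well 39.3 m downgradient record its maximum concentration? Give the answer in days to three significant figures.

For the 1D instantaneous-source solution, setting ∂C/∂t = 0 at fixed x gives v²t² + 2Dt − x² = 0, so t = (√(D² + v²x²) − D)/v².
√(D² + v²x²) = √(0.0936² + 0.117² × 39.3²) = 4.599; v² = 0.013689.
t = (4.599 − 0.0936)/0.013689 = 329 days (vs. the pure-advection estimate x/v = 336 d).

329 days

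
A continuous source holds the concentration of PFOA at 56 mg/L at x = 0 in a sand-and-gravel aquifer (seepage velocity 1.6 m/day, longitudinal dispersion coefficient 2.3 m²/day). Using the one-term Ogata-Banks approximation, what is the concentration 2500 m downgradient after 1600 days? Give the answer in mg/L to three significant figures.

For a continuous step input, C/C₀ ≈ ½·erfc((x−vt)/(2√(Dt))).
vt = 1.6 × 1600 = 2560 m and 2√(Dt) = 2√(2.3 × 1600) = 121.3 m.
Argument (x−vt)/(2√(Dt)) = (2500 − 2560)/121.3 = -0.4946; ½·erfc(-0.4946) = 0.7579.
C = 56 × 0.7579 = 42.4 mg/L.

42.4 mg/L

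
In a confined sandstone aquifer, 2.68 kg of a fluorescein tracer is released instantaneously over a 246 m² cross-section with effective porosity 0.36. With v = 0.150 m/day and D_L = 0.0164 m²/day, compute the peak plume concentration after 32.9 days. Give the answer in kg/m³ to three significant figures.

The peak of an instantaneous 1D plume sits at x = vt; there the Gaussian factor is 1 and C_max = M/(n_e·A·√(4πDt)), where n_e·A is the pore area the mass is dissolved in.
√(4πDt) = √(4π × 0.0164 × 32.9) = 2.604 m, so C_max = 2.68/(0.36 × 246 × 2.604) = 0.0116 kg/m³.

0.0116 kg/m³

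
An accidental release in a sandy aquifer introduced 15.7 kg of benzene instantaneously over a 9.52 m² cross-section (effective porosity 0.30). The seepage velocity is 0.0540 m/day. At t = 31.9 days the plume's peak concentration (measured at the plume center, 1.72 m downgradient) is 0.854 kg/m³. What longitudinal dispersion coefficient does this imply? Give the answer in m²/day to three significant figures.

At the plume center C_max = M/(n_e·A·√(4πDt)), so D = M²/(4πt·(n_e·A·C_max)²).
n_e·A·C_max = 0.30 × 9.52 × 0.854 = 2.439 kg/m.
D = 15.7²/(4π × 31.9 × 2.439²) = 0.103 m²/day.

0.103 m²/day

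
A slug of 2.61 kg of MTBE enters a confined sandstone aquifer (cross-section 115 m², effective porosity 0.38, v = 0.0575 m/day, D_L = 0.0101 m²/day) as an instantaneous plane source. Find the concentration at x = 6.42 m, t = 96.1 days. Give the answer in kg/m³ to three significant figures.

For an instantaneous plane source, C(x,t) = M/(n_e·A·√(4πDt)) · exp(−(x−vt)²/(4Dt)), with n_e·A the pore (flow) area.
Plume center vt = 0.0575 × 96.1 = 5.52575 m, so the well at 6.42 m is 0.89425 m downgradient of the peak.
√(4πDt) = 3.492 m, giving peak height M/(n_e·A·√(4πDt)) = 2.61/(0.38 × 115 × 3.492) = 0.01710 kg/m³.
(x−vt)²/(4Dt) = (0.89425)²/(4 × 0.0101 × 96.1) = 0.2060; exp(−0.2060) = 0.8138.
C = 0.01710 × 0.8138 = 0.0139 kg/m³.

0.0139 kg/m³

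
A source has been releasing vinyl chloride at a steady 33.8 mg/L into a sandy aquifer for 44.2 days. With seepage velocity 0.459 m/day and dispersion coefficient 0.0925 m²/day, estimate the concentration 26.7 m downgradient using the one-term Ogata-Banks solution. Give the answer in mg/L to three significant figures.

For a continuous step input, C/C₀ ≈ ½·erfc((x−vt)/(2√(Dt))).
vt = 0.459 × 44.2 = 20.2878 m and 2√(Dt) = 2√(0.0925 × 44.2) = 4.044 m.
Argument (x−vt)/(2√(Dt)) = (26.7 − 20.2878)/4.044 = 1.586; ½·erfc(1.586) = 0.01245.
C = 33.8 × 0.01245 = 0.421 mg/L.

0.421 mg/L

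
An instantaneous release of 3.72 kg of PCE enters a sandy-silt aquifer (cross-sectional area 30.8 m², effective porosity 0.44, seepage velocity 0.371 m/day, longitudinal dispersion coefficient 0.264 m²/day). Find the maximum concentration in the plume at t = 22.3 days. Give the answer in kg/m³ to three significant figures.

The peak of an instantaneous 1D plume sits at x = vt; there the Gaussian factor is 1 and C_max = M/(n_e·A·√(4πDt)), where n_e·A is the pore area the mass is dissolved in.
√(4πDt) = √(4π × 0.264 × 22.3) = 8.601 m, so C_max = 3.72/(0.44 × 30.8 × 8.601) = 0.0319 kg/m³.

0.0319 kg/m³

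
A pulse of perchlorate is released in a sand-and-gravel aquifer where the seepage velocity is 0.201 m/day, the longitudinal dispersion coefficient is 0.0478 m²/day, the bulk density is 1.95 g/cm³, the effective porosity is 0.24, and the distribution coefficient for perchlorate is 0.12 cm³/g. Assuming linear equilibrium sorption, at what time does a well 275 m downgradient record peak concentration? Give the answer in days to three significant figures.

2700 days

Retardation factor R = 1 + ρ_b·K_d/n = 1 + 1.95 × 0.12/0.24 = 1.975.
Sorption retards both mechanisms: v_R = v/R = 0.1018 m/day, D_R = D/R = 0.02420 m²/day.
Peak time from v_R²t² + 2D_R t − x² = 0: t = (√(D_R² + v_R²x²) − D_R)/v_R².
√(D_R² + v_R²x²) = √(0.02420² + 0.1018² × 275²) = 28.00; v_R² = 0.01036.
t = (28.00 − 0.02420)/0.01036 = 2700 days.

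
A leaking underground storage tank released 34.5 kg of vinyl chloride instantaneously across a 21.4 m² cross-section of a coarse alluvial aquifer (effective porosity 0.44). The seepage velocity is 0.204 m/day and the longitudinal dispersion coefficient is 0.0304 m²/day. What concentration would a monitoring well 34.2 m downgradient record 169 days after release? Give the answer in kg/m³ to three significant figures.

For an instantaneous plane source, C(x,t) = M/(n_e·A·√(4πDt)) · exp(−(x−vt)²/(4Dt)), with n_e·A the pore (flow) area.
Plume center vt = 0.204 × 169 = 34.476 m, so the well at 34.2 m is 0.276 m upgradient of the peak.
√(4πDt) = 8.035 m, giving peak height M/(n_e·A·√(4πDt)) = 34.5/(0.44 × 21.4 × 8.035) = 0.4560 kg/m³.
(x−vt)²/(4Dt) = (-0.276)²/(4 × 0.0304 × 169) = 0.003707; exp(−0.003707) = 0.9963.
C = 0.4560 × 0.9963 = 0.454 kg/m³.

0.454 kg/m³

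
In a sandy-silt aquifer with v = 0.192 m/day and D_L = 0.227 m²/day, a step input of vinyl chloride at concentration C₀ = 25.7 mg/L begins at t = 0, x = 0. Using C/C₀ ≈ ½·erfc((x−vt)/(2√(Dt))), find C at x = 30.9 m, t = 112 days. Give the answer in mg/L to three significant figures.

2.41 mg/L

For a continuous step input, C/C₀ ≈ ½·erfc((x−vt)/(2√(Dt))).
vt = 0.192 × 112 = 21.504 m and 2√(Dt) = 2√(0.227 × 112) = 10.08 m.
Argument (x−vt)/(2√(Dt)) = (30.9 − 21.504)/10.08 = 0.9321; ½·erfc(0.9321) = 0.09372.
C = 25.7 × 0.09372 = 2.41 mg/L.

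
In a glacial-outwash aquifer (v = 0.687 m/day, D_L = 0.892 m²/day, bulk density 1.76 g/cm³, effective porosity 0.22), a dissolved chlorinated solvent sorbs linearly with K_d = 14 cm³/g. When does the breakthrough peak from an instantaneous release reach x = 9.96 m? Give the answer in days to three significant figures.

Retardation factor R = 1 + ρ_b·K_d/n = 1 + 1.76 × 14/0.22 = 113.0.
Sorption retards both mechanisms: v_R = v/R = 0.006080 m/day, D_R = D/R = 0.007894 m²/day.
Peak time from v_R²t² + 2D_R t − x² = 0: t = (√(D_R² + v_R²x²) − D_R)/v_R².
√(D_R² + v_R²x²) = √(0.007894² + 0.006080² × 9.96²) = 0.06107; v_R² = 3.697e-05.
t = (0.06107 − 0.007894)/3.697e-05 = 1440 days.

1440 days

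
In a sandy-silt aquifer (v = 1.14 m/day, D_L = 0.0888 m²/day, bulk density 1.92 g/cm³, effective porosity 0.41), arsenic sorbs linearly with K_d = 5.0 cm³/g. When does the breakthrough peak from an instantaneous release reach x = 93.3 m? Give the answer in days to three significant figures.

2000 days

Retardation factor R = 1 + ρ_b·K_d/n = 1 + 1.92 × 5.0/0.41 = 24.41.
Sorption retards both mechanisms: v_R = v/R = 0.04670 m/day, D_R = D/R = 0.003638 m²/day.
Peak time from v_R²t² + 2D_R t − x² = 0: t = (√(D_R² + v_R²x²) − D_R)/v_R².
√(D_R² + v_R²x²) = √(0.003638² + 0.04670² × 93.3²) = 4.357; v_R² = 0.002181.
t = (4.357 − 0.003638)/0.002181 = 2000 days.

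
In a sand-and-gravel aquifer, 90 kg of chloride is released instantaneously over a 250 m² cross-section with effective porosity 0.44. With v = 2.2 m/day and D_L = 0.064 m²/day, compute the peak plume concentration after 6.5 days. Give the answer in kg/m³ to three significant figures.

0.358 kg/m³

The peak of an instantaneous 1D plume sits at x = vt; there the Gaussian factor is 1 and C_max = M/(n_e·A·√(4πDt)), where n_e·A is the pore area the mass is dissolved in.
√(4πDt) = √(4π × 0.064 × 6.5) = 2.286 m, so C_max = 90/(0.44 × 250 × 2.286) = 0.358 kg/m³.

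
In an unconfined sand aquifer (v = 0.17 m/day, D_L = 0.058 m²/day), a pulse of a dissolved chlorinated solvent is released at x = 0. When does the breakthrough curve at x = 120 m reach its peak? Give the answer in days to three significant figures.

For the 1D instantaneous-source solution, setting ∂C/∂t = 0 at fixed x gives v²t² + 2Dt − x² = 0, so t = (√(D² + v²x²) − D)/v².
√(D² + v²x²) = √(0.058² + 0.17² × 120²) = 20.40; v² = 0.0289.
t = (20.40 − 0.058)/0.0289 = 704 days (vs. the pure-advection estimate x/v = 706 d).

704 days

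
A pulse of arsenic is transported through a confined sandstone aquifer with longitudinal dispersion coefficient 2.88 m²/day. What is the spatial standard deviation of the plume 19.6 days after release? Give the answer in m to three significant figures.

10.6 m

Dispersive spreading gives a Gaussian with σ² = 2Dt; advection only shifts the center.
σ = √(2 × 2.88 × 19.6) = 10.6 m.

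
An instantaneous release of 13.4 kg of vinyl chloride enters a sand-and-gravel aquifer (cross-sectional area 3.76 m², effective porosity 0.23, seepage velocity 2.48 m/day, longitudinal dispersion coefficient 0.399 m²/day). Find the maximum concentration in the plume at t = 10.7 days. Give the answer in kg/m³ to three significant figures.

2.12 kg/m³

The peak of an instantaneous 1D plume sits at x = vt; there the Gaussian factor is 1 and C_max = M/(n_e·A·√(4πDt)), where n_e·A is the pore area the mass is dissolved in.
√(4πDt) = √(4π × 0.399 × 10.7) = 7.325 m, so C_max = 13.4/(0.23 × 3.76 × 7.325) = 2.12 kg/m³.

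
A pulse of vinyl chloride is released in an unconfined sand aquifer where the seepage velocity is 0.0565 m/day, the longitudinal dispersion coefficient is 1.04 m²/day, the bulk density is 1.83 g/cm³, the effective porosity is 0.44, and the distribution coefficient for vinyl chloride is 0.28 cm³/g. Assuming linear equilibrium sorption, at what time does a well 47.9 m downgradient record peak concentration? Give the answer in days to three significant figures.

Retardation factor R = 1 + ρ_b·K_d/n = 1 + 1.83 × 0.28/0.44 = 2.165.
Sorption retards both mechanisms: v_R = v/R = 0.02610 m/day, D_R = D/R = 0.4804 m²/day.
Peak time from v_R²t² + 2D_R t − x² = 0: t = (√(D_R² + v_R²x²) − D_R)/v_R².
√(D_R² + v_R²x²) = √(0.4804² + 0.02610² × 47.9²) = 1.339; v_R² = 0.0006812.
t = (1.339 − 0.4804)/0.0006812 = 1260 days.

1260 days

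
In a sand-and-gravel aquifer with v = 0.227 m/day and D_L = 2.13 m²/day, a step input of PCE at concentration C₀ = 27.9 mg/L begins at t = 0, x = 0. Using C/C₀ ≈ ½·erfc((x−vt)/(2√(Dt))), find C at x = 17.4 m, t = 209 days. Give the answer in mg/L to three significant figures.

23.5 mg/L

For a continuous step input, C/C₀ ≈ ½·erfc((x−vt)/(2√(Dt))).
vt = 0.227 × 209 = 47.443 m and 2√(Dt) = 2√(2.13 × 209) = 42.20 m.
Argument (x−vt)/(2√(Dt)) = (17.4 − 47.443)/42.20 = -0.7119; ½·erfc(-0.7119) = 0.8430.
C = 27.9 × 0.8430 = 23.5 mg/L.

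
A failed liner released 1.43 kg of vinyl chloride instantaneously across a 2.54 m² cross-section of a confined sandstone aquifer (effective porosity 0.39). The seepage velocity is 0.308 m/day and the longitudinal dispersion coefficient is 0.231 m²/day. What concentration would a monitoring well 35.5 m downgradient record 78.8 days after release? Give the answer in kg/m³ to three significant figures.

0.0169 kg/m³

For an instantaneous plane source, C(x,t) = M/(n_e·A·√(4πDt)) · exp(−(x−vt)²/(4Dt)), with n_e·A the pore (flow) area.
Plume center vt = 0.308 × 78.8 = 24.2704 m, so the well at 35.5 m is 11.2296 m downgradient of the peak.
√(4πDt) = 15.12 m, giving peak height M/(n_e·A·√(4πDt)) = 1.43/(0.39 × 2.54 × 15.12) = 0.09547 kg/m³.
(x−vt)²/(4Dt) = (11.2296)²/(4 × 0.231 × 78.8) = 1.732; exp(−1.732) = 0.1769.
C = 0.09547 × 0.1769 = 0.0169 kg/m³.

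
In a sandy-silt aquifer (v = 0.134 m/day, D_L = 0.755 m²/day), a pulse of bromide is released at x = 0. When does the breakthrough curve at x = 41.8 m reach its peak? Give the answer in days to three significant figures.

For the 1D instantaneous-source solution, setting ∂C/∂t = 0 at fixed x gives v²t² + 2Dt − x² = 0, so t = (√(D² + v²x²) − D)/v².
√(D² + v²x²) = √(0.755² + 0.134² × 41.8²) = 5.652; v² = 0.017956.
t = (5.652 − 0.755)/0.017956 = 273 days (vs. the pure-advection estimate x/v = 312 d).

273 days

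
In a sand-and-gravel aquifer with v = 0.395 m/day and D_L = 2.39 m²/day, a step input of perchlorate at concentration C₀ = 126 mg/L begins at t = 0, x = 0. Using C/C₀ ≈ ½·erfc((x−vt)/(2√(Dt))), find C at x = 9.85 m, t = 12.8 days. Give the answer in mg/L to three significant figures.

34.0 mg/L

For a continuous step input, C/C₀ ≈ ½·erfc((x−vt)/(2√(Dt))).
vt = 0.395 × 12.8 = 5.056 m and 2√(Dt) = 2√(2.39 × 12.8) = 11.06 m.
Argument (x−vt)/(2√(Dt)) = (9.85 − 5.056)/11.06 = 0.4335; ½·erfc(0.4335) = 0.2699.
C = 126 × 0.2699 = 34.0 mg/L.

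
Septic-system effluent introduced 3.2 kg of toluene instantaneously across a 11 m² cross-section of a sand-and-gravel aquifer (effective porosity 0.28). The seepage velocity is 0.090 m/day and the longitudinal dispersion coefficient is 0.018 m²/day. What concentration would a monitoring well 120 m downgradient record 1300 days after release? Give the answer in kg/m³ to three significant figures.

0.0550 kg/m³

For an instantaneous plane source, C(x,t) = M/(n_e·A·√(4πDt)) · exp(−(x−vt)²/(4Dt)), with n_e·A the pore (flow) area.
Plume center vt = 0.090 × 1300 = 117 m, so the well at 120 m is 3 m downgradient of the peak.
√(4πDt) = 17.15 m, giving peak height M/(n_e·A·√(4πDt)) = 3.2/(0.28 × 11 × 17.15) = 0.06058 kg/m³.
(x−vt)²/(4Dt) = (3)²/(4 × 0.018 × 1300) = 0.09615; exp(−0.09615) = 0.9083.
C = 0.06058 × 0.9083 = 0.0550 kg/m³.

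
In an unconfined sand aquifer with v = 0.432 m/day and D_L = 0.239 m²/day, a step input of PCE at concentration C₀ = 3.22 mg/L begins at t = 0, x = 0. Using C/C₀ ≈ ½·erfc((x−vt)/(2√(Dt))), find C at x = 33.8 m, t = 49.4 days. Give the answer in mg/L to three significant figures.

For a continuous step input, C/C₀ ≈ ½·erfc((x−vt)/(2√(Dt))).
vt = 0.432 × 49.4 = 21.3408 m and 2√(Dt) = 2√(0.239 × 49.4) = 6.872 m.
Argument (x−vt)/(2√(Dt)) = (33.8 − 21.3408)/6.872 = 1.813; ½·erfc(1.813) = 0.005174.
C = 3.22 × 0.005174 = 0.0167 mg/L.

0.0167 mg/L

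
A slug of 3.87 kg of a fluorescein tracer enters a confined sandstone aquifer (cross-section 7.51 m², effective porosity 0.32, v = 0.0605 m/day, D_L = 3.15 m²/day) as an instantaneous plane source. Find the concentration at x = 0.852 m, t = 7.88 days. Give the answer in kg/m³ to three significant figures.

0.0911 kg/m³

For an instantaneous plane source, C(x,t) = M/(n_e·A·√(4πDt)) · exp(−(x−vt)²/(4Dt)), with n_e·A the pore (flow) area.
Plume center vt = 0.0605 × 7.88 = 0.47674 m, so the well at 0.852 m is 0.37526 m downgradient of the peak.
√(4πDt) = 17.66 m, giving peak height M/(n_e·A·√(4πDt)) = 3.87/(0.32 × 7.51 × 17.66) = 0.09119 kg/m³.
(x−vt)²/(4Dt) = (0.37526)²/(4 × 3.15 × 7.88) = 0.001418; exp(−0.001418) = 0.9986.
C = 0.09119 × 0.9986 = 0.0911 kg/m³.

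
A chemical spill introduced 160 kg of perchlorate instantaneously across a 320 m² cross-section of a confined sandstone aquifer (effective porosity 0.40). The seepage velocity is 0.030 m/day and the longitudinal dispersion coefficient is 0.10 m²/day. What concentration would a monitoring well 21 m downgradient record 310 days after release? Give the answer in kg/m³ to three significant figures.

0.0210 kg/m³

For an instantaneous plane source, C(x,t) = M/(n_e·A·√(4πDt)) · exp(−(x−vt)²/(4Dt)), with n_e·A the pore (flow) area.
Plume center vt = 0.030 × 310 = 9.3 m, so the well at 21 m is 11.7 m downgradient of the peak.
√(4πDt) = 19.74 m, giving peak height M/(n_e·A·√(4πDt)) = 160/(0.40 × 320 × 19.74) = 0.06332 kg/m³.
(x−vt)²/(4Dt) = (11.7)²/(4 × 0.10 × 310) = 1.104; exp(−1.104) = 0.3315.
C = 0.06332 × 0.3315 = 0.0210 kg/m³.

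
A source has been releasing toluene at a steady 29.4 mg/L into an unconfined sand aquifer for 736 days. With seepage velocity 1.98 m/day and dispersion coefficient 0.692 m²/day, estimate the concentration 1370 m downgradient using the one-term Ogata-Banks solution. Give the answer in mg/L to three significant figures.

29.3 mg/L

For a continuous step input, C/C₀ ≈ ½·erfc((x−vt)/(2√(Dt))).
vt = 1.98 × 736 = 1457.28 m and 2√(Dt) = 2√(0.692 × 736) = 45.14 m.
Argument (x−vt)/(2√(Dt)) = (1370 − 1457.28)/45.14 = -1.934; ½·erfc(-1.934) = 0.9969.
C = 29.4 × 0.9969 = 29.3 mg/L.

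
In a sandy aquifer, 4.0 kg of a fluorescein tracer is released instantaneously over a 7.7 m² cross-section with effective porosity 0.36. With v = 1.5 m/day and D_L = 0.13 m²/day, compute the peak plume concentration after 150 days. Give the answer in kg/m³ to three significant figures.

0.0922 kg/m³

The peak of an instantaneous 1D plume sits at x = vt; there the Gaussian factor is 1 and C_max = M/(n_e·A·√(4πDt)), where n_e·A is the pore area the mass is dissolved in.
√(4πDt) = √(4π × 0.13 × 150) = 15.65 m, so C_max = 4.0/(0.36 × 7.7 × 15.65) = 0.0922 kg/m³.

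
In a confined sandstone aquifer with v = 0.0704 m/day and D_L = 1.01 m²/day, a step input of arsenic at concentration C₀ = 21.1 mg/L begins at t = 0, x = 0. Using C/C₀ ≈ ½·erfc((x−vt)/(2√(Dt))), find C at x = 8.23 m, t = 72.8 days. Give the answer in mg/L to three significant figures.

For a continuous step input, C/C₀ ≈ ½·erfc((x−vt)/(2√(Dt))).
vt = 0.0704 × 72.8 = 5.12512 m and 2√(Dt) = 2√(1.01 × 72.8) = 17.15 m.
Argument (x−vt)/(2√(Dt)) = (8.23 − 5.12512)/17.15 = 0.1810; ½·erfc(0.1810) = 0.3990.
C = 21.1 × 0.3990 = 8.42 mg/L.

8.42 mg/L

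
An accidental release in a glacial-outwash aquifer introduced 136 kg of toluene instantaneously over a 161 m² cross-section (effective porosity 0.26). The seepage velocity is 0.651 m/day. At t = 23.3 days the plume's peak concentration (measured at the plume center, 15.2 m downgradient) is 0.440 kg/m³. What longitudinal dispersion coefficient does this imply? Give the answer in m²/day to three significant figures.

At the plume center C_max = M/(n_e·A·√(4πDt)), so D = M²/(4πt·(n_e·A·C_max)²).
n_e·A·C_max = 0.26 × 161 × 0.440 = 18.42 kg/m.
D = 136²/(4π × 23.3 × 18.42²) = 0.186 m²/day.

0.186 m²/day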